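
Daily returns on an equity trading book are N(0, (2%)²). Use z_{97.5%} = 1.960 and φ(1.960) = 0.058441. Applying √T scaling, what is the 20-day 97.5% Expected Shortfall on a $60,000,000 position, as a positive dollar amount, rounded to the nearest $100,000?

$12,500,000

σ_{20d} = 2% × √20 = 8.944%.
ES multiplier = φ(z)/(1−α) = 0.058441/0.025 = 2.338.
ES = 8.944% × 2.338 = 20.911%; on $60,000,000: $12,546,600.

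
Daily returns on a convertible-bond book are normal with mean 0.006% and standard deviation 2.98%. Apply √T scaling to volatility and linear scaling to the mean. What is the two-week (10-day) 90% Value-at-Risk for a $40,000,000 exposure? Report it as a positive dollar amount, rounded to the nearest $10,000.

At 90%, z = 1.282.
σ_{10d} = 2.98% × √10 = 9.424%; μ_{10d} = 10 × 0.006% = 0.060%.
VaR = −(0.060%) + 1.282 × 9.424% = 12.022%.
On $40,000,000: 0.12022 × $40,000,000 = $4,808,800.

$4,810,000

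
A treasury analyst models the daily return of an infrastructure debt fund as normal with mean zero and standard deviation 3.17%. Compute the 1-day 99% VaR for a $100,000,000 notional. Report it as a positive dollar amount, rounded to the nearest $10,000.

At 99% one-sided, z = 2.326.
VaR = z·σ = 2.326 × 3.17% = 7.373%.
On $100,000,000: 0.07373 × $100,000,000 = $7,373,000.

$7,370,000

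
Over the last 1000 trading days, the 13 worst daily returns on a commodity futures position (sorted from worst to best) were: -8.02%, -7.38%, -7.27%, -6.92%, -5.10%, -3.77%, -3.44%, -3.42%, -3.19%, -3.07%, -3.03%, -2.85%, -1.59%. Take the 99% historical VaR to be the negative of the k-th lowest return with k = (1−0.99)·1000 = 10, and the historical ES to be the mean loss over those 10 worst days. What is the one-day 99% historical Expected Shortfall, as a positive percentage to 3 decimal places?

The 10 worst returns sum to -51.58%.
ES = −(-51.58%) / 10 = 5.158%.

5.158%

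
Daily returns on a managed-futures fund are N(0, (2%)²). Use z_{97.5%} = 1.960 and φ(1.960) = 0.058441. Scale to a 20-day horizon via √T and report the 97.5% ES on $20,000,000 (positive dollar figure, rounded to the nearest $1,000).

σ_{20d} = 2% × √20 = 8.944%.
ES multiplier = φ(z)/(1−α) = 0.058441/0.025 = 2.338.
ES = 8.944% × 2.338 = 20.911%; on $20,000,000: $4,182,200.

$4,182,000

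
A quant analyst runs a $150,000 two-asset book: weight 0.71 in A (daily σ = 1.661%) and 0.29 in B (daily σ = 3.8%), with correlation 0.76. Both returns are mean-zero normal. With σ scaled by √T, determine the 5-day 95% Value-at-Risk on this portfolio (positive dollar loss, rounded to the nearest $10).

$11,810

σ_p = √(0.71²·1.661² + 0.29²·3.8² + 2·0.76·0.71·0.29·1.661·3.8) = 2.140%.
σ_{5d} = 2.140% × √5 = 4.785%.
z(95%) = 1.645.
VaR = 1.645 × 4.785% = 7.871%; on $150,000 that is $11,806.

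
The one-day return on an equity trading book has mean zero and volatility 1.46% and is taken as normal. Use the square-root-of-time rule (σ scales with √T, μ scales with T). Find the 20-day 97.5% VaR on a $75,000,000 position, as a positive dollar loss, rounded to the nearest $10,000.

$9,600,000

At 97.5%, z = 1.960.
σ_{20d} = 1.46% × √20 = 6.529%.
VaR = 1.960 × 6.529% = 12.797%.
On $75,000,000: 0.12797 × $75,000,000 = $9,597,750.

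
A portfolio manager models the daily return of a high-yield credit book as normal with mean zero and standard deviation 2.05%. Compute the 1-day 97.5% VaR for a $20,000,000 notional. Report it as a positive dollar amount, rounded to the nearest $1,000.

$804,000

At 97.5% one-sided, z = 1.960.
VaR = z·σ = 1.960 × 2.05% = 4.018%.
On $20,000,000: 0.04018 × $20,000,000 = $803,600.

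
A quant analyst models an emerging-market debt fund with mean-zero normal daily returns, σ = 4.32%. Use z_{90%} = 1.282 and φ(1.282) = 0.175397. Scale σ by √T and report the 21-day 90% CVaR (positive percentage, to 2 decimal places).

34.72%

σ_{21d} = 4.32% × √21 = 19.797%.
ES multiplier = φ(z)/(1−α) = 0.175397/0.1 = 1.754.
ES = 19.797% × 1.754 = 34.724%.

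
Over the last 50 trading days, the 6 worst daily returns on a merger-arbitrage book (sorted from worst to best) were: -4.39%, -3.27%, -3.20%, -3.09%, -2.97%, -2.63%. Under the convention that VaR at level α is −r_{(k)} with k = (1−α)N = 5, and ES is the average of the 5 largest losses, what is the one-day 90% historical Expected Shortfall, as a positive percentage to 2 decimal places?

3.38%

The 5 worst returns sum to -16.92%.
ES = −(-16.92%) / 5 = 3.384% ≈ 3.38%.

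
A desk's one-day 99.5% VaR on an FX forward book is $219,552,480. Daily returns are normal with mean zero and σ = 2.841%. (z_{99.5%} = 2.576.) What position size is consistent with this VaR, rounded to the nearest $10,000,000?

VaR as a fraction of value: z·σ = 2.576 × 2.841% = 7.31842%.
Position = $219,552,480 / 0.0731842 = $3,000,000,000.

$3,000,000,000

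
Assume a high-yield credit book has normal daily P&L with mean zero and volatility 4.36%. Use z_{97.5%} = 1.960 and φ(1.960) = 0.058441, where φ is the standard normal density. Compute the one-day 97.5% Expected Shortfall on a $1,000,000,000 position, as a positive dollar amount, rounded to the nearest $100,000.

$101,900,000

Tail multiplier: φ(z)/(1−α) = 0.058441 / 0.025 = 2.338.
ES = 4.36% × 2.338 = 10.194%.
On $1,000,000,000: 0.10194 × $1,000,000,000 = $101,940,000.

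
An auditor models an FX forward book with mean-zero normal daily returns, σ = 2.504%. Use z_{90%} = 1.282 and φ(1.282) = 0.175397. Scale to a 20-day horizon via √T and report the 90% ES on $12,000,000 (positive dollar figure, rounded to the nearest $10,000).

$2,360,000

σ_{20d} = 2.504% × √20 = 11.198%.
ES multiplier = φ(z)/(1−α) = 0.175397/0.1 = 1.754.
ES = 11.198% × 1.754 = 19.641%; on $12,000,000: $2,356,920.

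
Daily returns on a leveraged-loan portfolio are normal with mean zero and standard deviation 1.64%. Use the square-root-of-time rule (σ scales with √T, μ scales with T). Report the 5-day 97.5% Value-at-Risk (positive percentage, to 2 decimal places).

7.19%

At 97.5%, z = 1.960.
σ_{5d} = 1.64% × √5 = 3.667%.
VaR = 1.960 × 3.667% = 7.187%.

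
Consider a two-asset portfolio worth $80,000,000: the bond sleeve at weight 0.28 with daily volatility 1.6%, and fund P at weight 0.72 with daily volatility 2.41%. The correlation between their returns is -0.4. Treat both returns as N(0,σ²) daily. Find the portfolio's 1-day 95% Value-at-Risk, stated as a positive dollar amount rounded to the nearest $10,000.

σ_p² = 0.28²·1.6² + 0.72²·2.41² + 2·-0.4·0.28·0.72·1.6·2.41 = 2.5897 (%²).
σ_p = √2.5897 = 1.609%.
At 95%, z = 1.645.
VaR = 1.645 × 1.609% = 2.647%; on $80,000,000 that is $2,117,600.

$2,120,000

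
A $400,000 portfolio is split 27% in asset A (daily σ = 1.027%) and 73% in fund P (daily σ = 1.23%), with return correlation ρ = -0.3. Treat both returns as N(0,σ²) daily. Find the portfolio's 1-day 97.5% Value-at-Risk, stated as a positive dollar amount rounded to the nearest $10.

σ_p² = 0.27²·1.027² + 0.73²·1.23² + 2·-0.3·0.27·0.73·1.027·1.23 = 0.7337 (%²).
σ_p = √0.7337 = 0.857%.
At 97.5%, z = 1.960.
VaR = 1.960 × 0.857% = 1.680%; on $400,000 that is $6,720.

$6,720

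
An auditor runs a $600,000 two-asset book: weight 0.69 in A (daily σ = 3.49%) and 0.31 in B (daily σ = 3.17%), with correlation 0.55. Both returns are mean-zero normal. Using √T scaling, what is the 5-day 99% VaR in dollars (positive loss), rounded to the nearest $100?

$95,500

σ_p = √(0.69²·3.49² + 0.31²·3.17² + 2·0.55·0.69·0.31·3.49·3.17) = 3.061%.
σ_{5d} = 3.061% × √5 = 6.845%.
z(99%) = 2.326.
VaR = 2.326 × 6.845% = 15.921%; on $600,000 that is $95,526.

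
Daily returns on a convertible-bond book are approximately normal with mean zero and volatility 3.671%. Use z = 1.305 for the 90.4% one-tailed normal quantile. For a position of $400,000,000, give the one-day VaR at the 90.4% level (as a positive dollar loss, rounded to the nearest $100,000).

VaR = z·σ = 1.305 × 3.671% = 4.791%.
On $400,000,000: 0.04791 × $400,000,000 = $19,164,000.

$19,200,000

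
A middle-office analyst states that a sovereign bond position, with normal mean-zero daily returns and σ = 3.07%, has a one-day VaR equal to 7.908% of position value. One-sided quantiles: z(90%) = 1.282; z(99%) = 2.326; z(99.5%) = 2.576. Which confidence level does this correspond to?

Implied z = VaR/σ = 7.908 / 3.07 = 2.576.
This matches z(99.5%) = 2.576.

99.5%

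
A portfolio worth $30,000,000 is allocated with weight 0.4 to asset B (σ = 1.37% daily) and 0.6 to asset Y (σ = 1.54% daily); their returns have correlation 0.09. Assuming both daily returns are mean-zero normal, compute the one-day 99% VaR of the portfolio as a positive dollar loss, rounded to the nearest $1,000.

σ_p² = 0.4²·1.37² + 0.6²·1.54² + 2·0.09·0.4·0.6·1.37·1.54 = 1.2452 (%²).
σ_p = √1.2452 = 1.116%.
At 99%, z = 2.326.
VaR = 2.326 × 1.116% = 2.596%; on $30,000,000 that is $778,800.

$779,000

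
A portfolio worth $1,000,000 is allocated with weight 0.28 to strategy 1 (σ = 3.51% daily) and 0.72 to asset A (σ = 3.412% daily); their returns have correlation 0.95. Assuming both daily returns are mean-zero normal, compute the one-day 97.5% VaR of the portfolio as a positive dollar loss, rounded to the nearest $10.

$66,720

σ_p² = 0.28²·3.51² + 0.72²·3.412² + 2·0.95·0.28·0.72·3.51·3.412 = 11.5883 (%²).
σ_p = √11.5883 = 3.404%.
At 97.5%, z = 1.960.
VaR = 1.960 × 3.404% = 6.672%; on $1,000,000 that is $66,720.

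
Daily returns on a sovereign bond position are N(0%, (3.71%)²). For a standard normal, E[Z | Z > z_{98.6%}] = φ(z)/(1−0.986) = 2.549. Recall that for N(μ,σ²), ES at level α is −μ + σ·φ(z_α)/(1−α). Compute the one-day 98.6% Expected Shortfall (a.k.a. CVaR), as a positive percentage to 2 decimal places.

9.46%

ES = 3.71% × 2.549 = 9.457%.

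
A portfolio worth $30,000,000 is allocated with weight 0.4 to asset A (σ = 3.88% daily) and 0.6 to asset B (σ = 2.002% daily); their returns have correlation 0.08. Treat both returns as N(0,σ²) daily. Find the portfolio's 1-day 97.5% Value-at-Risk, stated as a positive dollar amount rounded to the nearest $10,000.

σ_p² = 0.4²·3.88² + 0.6²·2.002² + 2·0.08·0.4·0.6·3.88·2.002 = 4.1499 (%²).
σ_p = √4.1499 = 2.037%.
At 97.5%, z = 1.960.
VaR = 1.960 × 2.037% = 3.993%; on $30,000,000 that is $1,197,900.

$1,200,000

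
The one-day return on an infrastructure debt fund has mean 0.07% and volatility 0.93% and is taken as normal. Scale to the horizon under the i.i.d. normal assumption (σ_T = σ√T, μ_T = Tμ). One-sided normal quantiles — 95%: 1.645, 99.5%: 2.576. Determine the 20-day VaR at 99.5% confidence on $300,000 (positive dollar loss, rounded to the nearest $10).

σ_{20d} = 0.93% × √20 = 4.159%; μ_{20d} = 20 × 0.07% = 1.400%.
VaR = −(1.400%) + 2.576 × 4.159% = 9.314%.
On $300,000: 0.09314 × $300,000 = $27,942.

$27,940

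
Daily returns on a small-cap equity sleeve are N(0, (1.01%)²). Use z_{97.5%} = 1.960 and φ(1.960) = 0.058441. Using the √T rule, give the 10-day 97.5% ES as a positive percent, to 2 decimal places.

σ_{10d} = 1.01% × √10 = 3.194%.
ES multiplier = φ(z)/(1−α) = 0.058441/0.025 = 2.338.
ES = 3.194% × 2.338 = 7.468%.

7.47%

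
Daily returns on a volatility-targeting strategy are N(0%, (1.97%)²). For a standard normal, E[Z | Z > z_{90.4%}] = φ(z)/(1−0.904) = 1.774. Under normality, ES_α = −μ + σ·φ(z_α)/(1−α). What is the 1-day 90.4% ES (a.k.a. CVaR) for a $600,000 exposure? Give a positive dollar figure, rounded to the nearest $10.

ES = 1.97% × 1.774 = 3.495%.
On $600,000: 0.03495 × $600,000 = $20,970.

$20,970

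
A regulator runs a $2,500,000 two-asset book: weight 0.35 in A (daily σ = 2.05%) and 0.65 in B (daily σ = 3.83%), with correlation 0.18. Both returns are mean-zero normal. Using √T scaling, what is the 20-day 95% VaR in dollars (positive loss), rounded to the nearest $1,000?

σ_p = √(0.35²·2.05² + 0.65²·3.83² + 2·0.18·0.35·0.65·2.05·3.83) = 2.712%.
σ_{20d} = 2.712% × √20 = 12.128%.
z(95%) = 1.645.
VaR = 1.645 × 12.128% = 19.951%; on $2,500,000 that is $498,775.

$499,000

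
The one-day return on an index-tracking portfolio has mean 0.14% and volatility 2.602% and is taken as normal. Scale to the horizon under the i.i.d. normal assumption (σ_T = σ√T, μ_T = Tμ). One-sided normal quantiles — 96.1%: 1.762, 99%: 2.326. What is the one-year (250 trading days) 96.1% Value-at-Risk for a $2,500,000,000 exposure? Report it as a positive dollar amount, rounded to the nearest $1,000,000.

σ_{250d} = 2.602% × √250 = 41.141%; μ_{250d} = 250 × 0.14% = 35.000%.
VaR = −(35.000%) + 1.762 × 41.141% = 37.490%.
On $2,500,000,000: 0.37490 × $2,500,000,000 = $937,250,000.

$937,000,000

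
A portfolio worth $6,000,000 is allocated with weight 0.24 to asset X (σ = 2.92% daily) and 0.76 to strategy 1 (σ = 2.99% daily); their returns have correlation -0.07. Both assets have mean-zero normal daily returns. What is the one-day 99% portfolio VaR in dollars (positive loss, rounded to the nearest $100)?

σ_p² = 0.24²·2.92² + 0.76²·2.99² + 2·-0.07·0.24·0.76·2.92·2.99 = 5.4320 (%²).
σ_p = √5.4320 = 2.331%.
At 99%, z = 2.326.
VaR = 2.326 × 2.331% = 5.422%; on $6,000,000 that is $325,320.

$325,300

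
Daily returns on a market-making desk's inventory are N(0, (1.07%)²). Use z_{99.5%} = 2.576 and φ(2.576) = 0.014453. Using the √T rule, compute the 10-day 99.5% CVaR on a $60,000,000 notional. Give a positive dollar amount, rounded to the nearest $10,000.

σ_{10d} = 1.07% × √10 = 3.384%.
ES multiplier = φ(z)/(1−α) = 0.014453/0.005 = 2.891.
ES = 3.384% × 2.891 = 9.783%; on $60,000,000: $5,869,800.

$5,870,000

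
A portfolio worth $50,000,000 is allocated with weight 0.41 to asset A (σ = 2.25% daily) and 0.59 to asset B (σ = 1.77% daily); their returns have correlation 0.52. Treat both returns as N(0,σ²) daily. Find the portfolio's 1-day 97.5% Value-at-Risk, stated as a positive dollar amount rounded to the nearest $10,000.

$1,680,000

σ_p² = 0.41²·2.25² + 0.59²·1.77² + 2·0.52·0.41·0.59·2.25·1.77 = 2.9435 (%²).
σ_p = √2.9435 = 1.716%.
At 97.5%, z = 1.960.
VaR = 1.960 × 1.716% = 3.363%; on $50,000,000 that is $1,681,500.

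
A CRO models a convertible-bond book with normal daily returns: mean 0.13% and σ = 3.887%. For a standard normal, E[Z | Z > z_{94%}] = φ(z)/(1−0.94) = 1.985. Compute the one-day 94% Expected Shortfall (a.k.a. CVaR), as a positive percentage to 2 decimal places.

7.59%

ES = −(0.13%) + 3.887% × 1.985 = 7.586%.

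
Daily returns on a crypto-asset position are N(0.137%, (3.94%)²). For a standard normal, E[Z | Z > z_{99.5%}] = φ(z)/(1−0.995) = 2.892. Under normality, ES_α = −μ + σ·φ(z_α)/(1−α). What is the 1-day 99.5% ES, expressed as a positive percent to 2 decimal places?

ES = −(0.137%) + 3.94% × 2.892 = 11.257%.

11.26%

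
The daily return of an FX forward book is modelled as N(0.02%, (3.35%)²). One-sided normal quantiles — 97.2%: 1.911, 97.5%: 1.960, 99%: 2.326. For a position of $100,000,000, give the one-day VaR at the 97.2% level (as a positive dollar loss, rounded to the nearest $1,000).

$6,382,000

VaR = −μ + z·σ = −(0.02%) + 1.911 × 3.35% = 6.382%.
On $100,000,000: 0.06382 × $100,000,000 = $6,382,000.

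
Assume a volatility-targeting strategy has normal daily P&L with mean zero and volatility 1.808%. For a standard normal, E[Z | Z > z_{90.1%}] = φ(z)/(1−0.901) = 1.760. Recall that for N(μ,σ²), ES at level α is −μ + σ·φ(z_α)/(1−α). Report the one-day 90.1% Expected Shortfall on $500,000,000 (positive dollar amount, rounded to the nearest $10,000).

$15,910,000

ES = 1.808% × 1.760 = 3.182%.
On $500,000,000: 0.03182 × $500,000,000 = $15,910,000.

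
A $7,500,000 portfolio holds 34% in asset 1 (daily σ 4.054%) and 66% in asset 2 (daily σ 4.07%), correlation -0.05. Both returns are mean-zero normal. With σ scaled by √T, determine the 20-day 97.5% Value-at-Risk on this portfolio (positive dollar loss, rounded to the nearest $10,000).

$1,940,000

σ_p = √(0.34²·4.054² + 0.66²·4.07² + 2·-0.05·0.34·0.66·4.054·4.07) = 2.957%.
σ_{20d} = 2.957% × √20 = 13.224%.
z(97.5%) = 1.960.
VaR = 1.960 × 13.224% = 25.919%; on $7,500,000 that is $1,943,925.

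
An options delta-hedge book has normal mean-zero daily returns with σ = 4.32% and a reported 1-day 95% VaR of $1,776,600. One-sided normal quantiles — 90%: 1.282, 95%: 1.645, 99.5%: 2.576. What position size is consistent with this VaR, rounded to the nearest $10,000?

VaR as a fraction of value: z·σ = 1.645 × 4.32% = 7.1064%.
Position = $1,776,600 / 0.071064 = $25,000,000.

$25,000,000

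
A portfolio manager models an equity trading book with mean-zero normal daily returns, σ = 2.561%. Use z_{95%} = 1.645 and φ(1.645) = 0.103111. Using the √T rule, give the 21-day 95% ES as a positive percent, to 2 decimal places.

σ_{21d} = 2.561% × √21 = 11.736%.
ES multiplier = φ(z)/(1−α) = 0.103111/0.05 = 2.062.
ES = 11.736% × 2.062 = 24.200%.

24.20%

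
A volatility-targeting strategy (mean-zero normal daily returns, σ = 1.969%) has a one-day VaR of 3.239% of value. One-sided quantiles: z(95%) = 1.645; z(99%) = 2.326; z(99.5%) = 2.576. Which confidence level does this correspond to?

95%

Implied z = VaR/σ = 3.239 / 1.969 = 1.645.
This matches z(95%) = 1.645.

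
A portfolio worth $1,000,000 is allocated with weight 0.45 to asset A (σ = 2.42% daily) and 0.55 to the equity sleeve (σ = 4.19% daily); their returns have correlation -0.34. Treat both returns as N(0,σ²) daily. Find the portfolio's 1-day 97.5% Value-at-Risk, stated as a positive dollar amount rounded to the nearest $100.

σ_p² = 0.45²·2.42² + 0.55²·4.19² + 2·-0.34·0.45·0.55·2.42·4.19 = 4.7901 (%²).
σ_p = √4.7901 = 2.189%.
At 97.5%, z = 1.960.
VaR = 1.960 × 2.189% = 4.290%; on $1,000,000 that is $42,900.

$42,900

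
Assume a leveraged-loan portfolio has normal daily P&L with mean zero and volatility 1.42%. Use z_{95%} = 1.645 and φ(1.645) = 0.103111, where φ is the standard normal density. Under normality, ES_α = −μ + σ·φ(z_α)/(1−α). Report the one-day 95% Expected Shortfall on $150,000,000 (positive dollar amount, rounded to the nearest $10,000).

Tail multiplier: φ(z)/(1−α) = 0.103111 / 0.05 = 2.062.
ES = 1.42% × 2.062 = 2.928%.
On $150,000,000: 0.02928 × $150,000,000 = $4,392,000.

$4,390,000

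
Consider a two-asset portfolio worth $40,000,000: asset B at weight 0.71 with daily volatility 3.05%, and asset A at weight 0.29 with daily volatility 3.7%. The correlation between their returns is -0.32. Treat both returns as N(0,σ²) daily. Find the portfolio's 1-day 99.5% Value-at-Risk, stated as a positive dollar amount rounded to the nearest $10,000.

σ_p² = 0.71²·3.05² + 0.29²·3.7² + 2·-0.32·0.71·0.29·3.05·3.7 = 4.3536 (%²).
σ_p = √4.3536 = 2.087%.
At 99.5%, z = 2.576.
VaR = 2.576 × 2.087% = 5.376%; on $40,000,000 that is $2,150,400.

$2,150,000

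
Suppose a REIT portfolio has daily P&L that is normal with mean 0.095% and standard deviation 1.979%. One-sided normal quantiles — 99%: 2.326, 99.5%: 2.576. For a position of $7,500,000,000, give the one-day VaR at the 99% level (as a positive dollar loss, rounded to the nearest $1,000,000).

VaR = −μ + z·σ = −(0.095%) + 2.326 × 1.979% = 4.508%.
On $7,500,000,000: 0.04508 × $7,500,000,000 = $338,100,000.

$338,000,000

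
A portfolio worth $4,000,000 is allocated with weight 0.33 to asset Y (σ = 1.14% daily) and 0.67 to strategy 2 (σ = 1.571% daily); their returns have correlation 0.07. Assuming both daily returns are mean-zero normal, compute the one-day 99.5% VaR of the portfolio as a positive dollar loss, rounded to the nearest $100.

$117,700

σ_p² = 0.33²·1.14² + 0.67²·1.571² + 2·0.07·0.33·0.67·1.14·1.571 = 1.3049 (%²).
σ_p = √1.3049 = 1.142%.
At 99.5%, z = 2.576.
VaR = 2.576 × 1.142% = 2.942%; on $4,000,000 that is $117,680.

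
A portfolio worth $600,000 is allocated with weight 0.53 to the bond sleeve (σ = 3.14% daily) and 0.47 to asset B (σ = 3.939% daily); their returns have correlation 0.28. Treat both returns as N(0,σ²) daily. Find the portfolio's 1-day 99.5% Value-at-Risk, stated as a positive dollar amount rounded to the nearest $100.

$43,500

σ_p² = 0.53²·3.14² + 0.47²·3.939² + 2·0.28·0.53·0.47·3.14·3.939 = 7.9223 (%²).
σ_p = √7.9223 = 2.815%.
At 99.5%, z = 2.576.
VaR = 2.576 × 2.815% = 7.251%; on $600,000 that is $43,506.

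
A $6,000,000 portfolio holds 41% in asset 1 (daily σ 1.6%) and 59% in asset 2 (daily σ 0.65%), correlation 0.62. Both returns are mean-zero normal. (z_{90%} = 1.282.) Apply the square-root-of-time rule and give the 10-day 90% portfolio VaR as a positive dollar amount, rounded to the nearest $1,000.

$229,000

σ_p = √(0.41²·1.6² + 0.59²·0.65² + 2·0.62·0.41·0.59·1.6·0.65) = 0.943%.
σ_{10d} = 0.943% × √10 = 2.982%.
VaR = 1.282 × 2.982% = 3.823%; on $6,000,000 that is $229,380.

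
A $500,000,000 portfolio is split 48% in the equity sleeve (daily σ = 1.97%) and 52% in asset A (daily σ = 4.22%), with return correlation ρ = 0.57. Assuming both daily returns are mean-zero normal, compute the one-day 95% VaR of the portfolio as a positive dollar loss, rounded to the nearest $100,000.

$23,400,000

σ_p² = 0.48²·1.97² + 0.52²·4.22² + 2·0.57·0.48·0.52·1.97·4.22 = 8.0751 (%²).
σ_p = √8.0751 = 2.842%.
At 95%, z = 1.645.
VaR = 1.645 × 2.842% = 4.675%; on $500,000,000 that is $23,375,000.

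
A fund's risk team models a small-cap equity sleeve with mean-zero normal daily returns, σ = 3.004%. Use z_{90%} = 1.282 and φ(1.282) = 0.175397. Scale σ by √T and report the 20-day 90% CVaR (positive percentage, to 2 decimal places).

σ_{20d} = 3.004% × √20 = 13.434%.
ES multiplier = φ(z)/(1−α) = 0.175397/0.1 = 1.754.
ES = 13.434% × 1.754 = 23.563%.

23.56%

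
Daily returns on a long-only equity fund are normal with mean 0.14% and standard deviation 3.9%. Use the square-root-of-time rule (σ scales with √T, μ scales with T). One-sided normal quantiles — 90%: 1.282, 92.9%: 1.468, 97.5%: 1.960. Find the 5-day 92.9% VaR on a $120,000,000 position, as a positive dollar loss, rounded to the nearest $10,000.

$14,520,000

σ_{5d} = 3.9% × √5 = 8.721%; μ_{5d} = 5 × 0.14% = 0.700%.
VaR = −(0.700%) + 1.468 × 8.721% = 12.102%.
On $120,000,000: 0.12102 × $120,000,000 = $14,522,400.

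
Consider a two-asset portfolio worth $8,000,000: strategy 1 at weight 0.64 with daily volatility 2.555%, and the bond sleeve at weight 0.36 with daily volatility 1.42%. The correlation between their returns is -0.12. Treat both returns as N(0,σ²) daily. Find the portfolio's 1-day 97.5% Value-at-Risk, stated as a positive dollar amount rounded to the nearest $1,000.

$259,000

σ_p² = 0.64²·2.555² + 0.36²·1.42² + 2·-0.12·0.64·0.36·2.555·1.42 = 2.7346 (%²).
σ_p = √2.7346 = 1.654%.
At 97.5%, z = 1.960.
VaR = 1.960 × 1.654% = 3.242%; on $8,000,000 that is $259,360.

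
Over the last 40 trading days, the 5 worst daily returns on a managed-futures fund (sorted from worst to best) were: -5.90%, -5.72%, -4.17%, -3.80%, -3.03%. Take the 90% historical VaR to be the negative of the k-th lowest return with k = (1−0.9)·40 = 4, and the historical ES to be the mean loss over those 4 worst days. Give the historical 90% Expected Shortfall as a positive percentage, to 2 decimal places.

The 4 worst returns sum to -19.59%.
ES = −(-19.59%) / 4 = 4.8975% ≈ 4.90%.

4.90%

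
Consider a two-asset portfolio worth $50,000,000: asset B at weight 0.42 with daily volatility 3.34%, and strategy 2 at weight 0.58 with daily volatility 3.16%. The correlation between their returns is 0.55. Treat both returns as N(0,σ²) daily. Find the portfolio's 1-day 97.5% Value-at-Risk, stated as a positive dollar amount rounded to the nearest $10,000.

σ_p² = 0.42²·3.34² + 0.58²·3.16² + 2·0.55·0.42·0.58·3.34·3.16 = 8.1552 (%²).
σ_p = √8.1552 = 2.856%.
At 97.5%, z = 1.960.
VaR = 1.960 × 2.856% = 5.598%; on $50,000,000 that is $2,799,000.

$2,800,000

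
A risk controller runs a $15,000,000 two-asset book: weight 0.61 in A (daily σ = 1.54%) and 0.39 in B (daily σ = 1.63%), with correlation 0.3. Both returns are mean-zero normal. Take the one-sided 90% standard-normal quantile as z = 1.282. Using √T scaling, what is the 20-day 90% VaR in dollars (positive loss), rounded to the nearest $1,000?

σ_p = √(0.61²·1.54² + 0.39²·1.63² + 2·0.3·0.61·0.39·1.54·1.63) = 1.283%.
σ_{20d} = 1.283% × √20 = 5.738%.
VaR = 1.282 × 5.738% = 7.356%; on $15,000,000 that is $1,103,400.

$1,103,000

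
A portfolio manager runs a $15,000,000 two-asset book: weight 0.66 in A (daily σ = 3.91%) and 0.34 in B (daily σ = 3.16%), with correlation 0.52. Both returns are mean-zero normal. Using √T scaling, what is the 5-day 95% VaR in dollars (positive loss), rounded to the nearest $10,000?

$1,800,000

σ_p = √(0.66²·3.91² + 0.34²·3.16² + 2·0.52·0.66·0.34·3.91·3.16) = 3.271%.
σ_{5d} = 3.271% × √5 = 7.314%.
z(95%) = 1.645.
VaR = 1.645 × 7.314% = 12.032%; on $15,000,000 that is $1,804,800.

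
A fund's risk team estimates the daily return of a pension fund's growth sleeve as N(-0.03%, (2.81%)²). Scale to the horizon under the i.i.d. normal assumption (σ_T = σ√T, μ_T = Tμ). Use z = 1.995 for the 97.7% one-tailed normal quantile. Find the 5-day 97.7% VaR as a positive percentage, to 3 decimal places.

12.685%

σ_{5d} = 2.81% × √5 = 6.283%; μ_{5d} = 5 × -0.03% = -0.150%.
VaR = −(-0.150%) + 1.995 × 6.283% = 12.685%.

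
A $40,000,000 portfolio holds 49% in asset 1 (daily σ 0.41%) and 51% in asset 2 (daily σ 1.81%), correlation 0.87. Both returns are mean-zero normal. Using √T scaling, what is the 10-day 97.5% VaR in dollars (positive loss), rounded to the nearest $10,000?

σ_p = √(0.49²·0.41² + 0.51²·1.81² + 2·0.87·0.49·0.51·0.41·1.81) = 1.102%.
σ_{10d} = 1.102% × √10 = 3.485%.
z(97.5%) = 1.960.
VaR = 1.960 × 3.485% = 6.831%; on $40,000,000 that is $2,732,400.

$2,730,000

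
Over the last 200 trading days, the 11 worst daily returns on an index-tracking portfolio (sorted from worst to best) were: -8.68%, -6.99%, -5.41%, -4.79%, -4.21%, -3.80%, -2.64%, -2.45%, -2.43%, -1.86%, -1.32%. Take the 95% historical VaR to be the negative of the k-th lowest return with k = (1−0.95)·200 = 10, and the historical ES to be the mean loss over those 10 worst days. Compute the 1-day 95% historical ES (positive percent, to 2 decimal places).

The 10 worst returns sum to -43.26%.
ES = −(-43.26%) / 10 = 4.326% ≈ 4.33%.

4.33%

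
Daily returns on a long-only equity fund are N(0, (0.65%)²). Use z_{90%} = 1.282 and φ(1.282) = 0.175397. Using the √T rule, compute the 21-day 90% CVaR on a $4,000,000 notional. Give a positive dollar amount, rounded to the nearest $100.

σ_{21d} = 0.65% × √21 = 2.979%.
ES multiplier = φ(z)/(1−α) = 0.175397/0.1 = 1.754.
ES = 2.979% × 1.754 = 5.225%; on $4,000,000: $209,000.

$209,000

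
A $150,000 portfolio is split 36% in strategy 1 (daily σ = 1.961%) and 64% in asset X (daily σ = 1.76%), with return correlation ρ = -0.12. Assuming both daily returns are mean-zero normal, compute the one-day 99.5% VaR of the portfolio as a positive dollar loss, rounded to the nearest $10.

$4,850

σ_p² = 0.36²·1.961² + 0.64²·1.76² + 2·-0.12·0.36·0.64·1.961·1.76 = 1.5763 (%²).
σ_p = √1.5763 = 1.256%.
At 99.5%, z = 2.576.
VaR = 2.576 × 1.256% = 3.235%; on $150,000 that is $4,852.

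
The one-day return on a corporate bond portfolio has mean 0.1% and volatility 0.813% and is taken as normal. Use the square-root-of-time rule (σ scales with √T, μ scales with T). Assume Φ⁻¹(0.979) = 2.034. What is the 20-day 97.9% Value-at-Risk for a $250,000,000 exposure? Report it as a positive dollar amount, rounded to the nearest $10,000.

σ_{20d} = 0.813% × √20 = 3.636%; μ_{20d} = 20 × 0.1% = 2.000%.
VaR = −(2.000%) + 2.034 × 3.636% = 5.396%.
On $250,000,000: 0.05396 × $250,000,000 = $13,490,000.

$13,490,000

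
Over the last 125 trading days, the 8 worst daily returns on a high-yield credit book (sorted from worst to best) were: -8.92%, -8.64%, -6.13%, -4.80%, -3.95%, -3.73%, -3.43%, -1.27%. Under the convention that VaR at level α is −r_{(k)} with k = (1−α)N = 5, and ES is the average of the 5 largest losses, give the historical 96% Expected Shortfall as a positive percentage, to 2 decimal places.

The 5 worst returns sum to -32.44%.
ES = −(-32.44%) / 5 = 6.488% ≈ 6.49%.

6.49%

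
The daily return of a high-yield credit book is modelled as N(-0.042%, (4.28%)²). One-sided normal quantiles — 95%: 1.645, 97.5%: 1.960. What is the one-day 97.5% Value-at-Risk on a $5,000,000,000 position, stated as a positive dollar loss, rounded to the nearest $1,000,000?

$422,000,000

VaR = −μ + z·σ = −(-0.042%) + 1.960 × 4.28% = 8.431%.
On $5,000,000,000: 0.08431 × $5,000,000,000 = $421,550,000.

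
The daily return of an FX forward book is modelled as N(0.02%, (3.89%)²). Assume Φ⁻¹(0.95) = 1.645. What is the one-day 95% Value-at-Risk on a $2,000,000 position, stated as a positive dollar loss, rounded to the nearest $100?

$127,600

VaR = −μ + z·σ = −(0.02%) + 1.645 × 3.89% = 6.379%.
On $2,000,000: 0.06379 × $2,000,000 = $127,580.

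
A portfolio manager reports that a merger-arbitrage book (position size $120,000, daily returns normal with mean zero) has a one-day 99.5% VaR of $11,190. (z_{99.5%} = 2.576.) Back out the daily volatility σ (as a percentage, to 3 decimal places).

3.620%

VaR as a fraction: $11,190 / $120,000 = 9.325%.
σ = VaR / z = 9.325% / 2.576 = 3.620%.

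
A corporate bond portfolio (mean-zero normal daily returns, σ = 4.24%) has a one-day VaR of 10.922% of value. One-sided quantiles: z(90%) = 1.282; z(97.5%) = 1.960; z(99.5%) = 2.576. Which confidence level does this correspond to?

Implied z = VaR/σ = 10.922 / 4.24 = 2.576.
This matches z(99.5%) = 2.576.

99.5%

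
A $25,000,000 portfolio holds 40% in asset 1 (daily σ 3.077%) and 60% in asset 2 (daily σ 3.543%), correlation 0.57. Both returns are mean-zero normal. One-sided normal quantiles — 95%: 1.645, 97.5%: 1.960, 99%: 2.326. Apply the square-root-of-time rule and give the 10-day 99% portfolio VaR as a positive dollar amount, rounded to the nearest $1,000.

σ_p = √(0.4²·3.077² + 0.6²·3.543² + 2·0.57·0.4·0.6·3.077·3.543) = 3.003%.
σ_{10d} = 3.003% × √10 = 9.496%.
VaR = 2.326 × 9.496% = 22.088%; on $25,000,000 that is $5,522,000.

$5,522,000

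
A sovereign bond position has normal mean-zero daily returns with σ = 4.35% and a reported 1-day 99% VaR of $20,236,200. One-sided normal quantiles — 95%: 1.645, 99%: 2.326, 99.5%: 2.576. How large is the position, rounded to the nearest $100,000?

VaR as a fraction of value: z·σ = 2.326 × 4.35% = 10.1181%.
Position = $20,236,200 / 0.101181 = $200,000,000.

$200,000,000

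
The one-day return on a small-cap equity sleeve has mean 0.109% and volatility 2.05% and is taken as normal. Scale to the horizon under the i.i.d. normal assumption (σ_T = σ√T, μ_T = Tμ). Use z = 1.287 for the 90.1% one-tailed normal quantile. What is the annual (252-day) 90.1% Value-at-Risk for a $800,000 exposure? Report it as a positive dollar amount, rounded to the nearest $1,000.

$115,000

σ_{252d} = 2.05% × √252 = 32.543%; μ_{252d} = 252 × 0.109% = 27.468%.
VaR = −(27.468%) + 1.287 × 32.543% = 14.415%.
On $800,000: 0.14415 × $800,000 = $115,320.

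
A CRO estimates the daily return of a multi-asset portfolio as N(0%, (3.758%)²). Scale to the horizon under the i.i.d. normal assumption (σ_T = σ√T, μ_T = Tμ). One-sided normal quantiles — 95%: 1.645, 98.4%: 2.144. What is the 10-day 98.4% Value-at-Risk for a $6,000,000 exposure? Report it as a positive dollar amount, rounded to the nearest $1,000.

$1,529,000

σ_{10d} = 3.758% × √10 = 11.884%.
VaR = 2.144 × 11.884% = 25.479%.
On $6,000,000: 0.25479 × $6,000,000 = $1,528,740.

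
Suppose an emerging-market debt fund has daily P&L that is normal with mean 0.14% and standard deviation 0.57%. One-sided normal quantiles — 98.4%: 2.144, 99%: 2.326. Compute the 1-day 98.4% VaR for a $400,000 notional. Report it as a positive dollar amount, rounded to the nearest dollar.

$4,328

VaR = −μ + z·σ = −(0.14%) + 2.144 × 0.57% = 1.082%.
On $400,000: 0.01082 × $400,000 = $4,328.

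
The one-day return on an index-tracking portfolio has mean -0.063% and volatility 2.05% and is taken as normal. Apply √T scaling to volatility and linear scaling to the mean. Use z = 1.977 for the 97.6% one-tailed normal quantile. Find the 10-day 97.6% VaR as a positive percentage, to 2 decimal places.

13.45%

σ_{10d} = 2.05% × √10 = 6.483%; μ_{10d} = 10 × -0.063% = -0.630%.
VaR = −(-0.630%) + 1.977 × 6.483% = 13.447%.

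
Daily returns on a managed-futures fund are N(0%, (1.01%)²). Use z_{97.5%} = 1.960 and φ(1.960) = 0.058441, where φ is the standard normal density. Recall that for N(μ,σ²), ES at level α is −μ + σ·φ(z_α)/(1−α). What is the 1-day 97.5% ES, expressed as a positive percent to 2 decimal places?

2.36%

Tail multiplier: φ(z)/(1−α) = 0.058441 / 0.025 = 2.338.
ES = 1.01% × 2.338 = 2.361%.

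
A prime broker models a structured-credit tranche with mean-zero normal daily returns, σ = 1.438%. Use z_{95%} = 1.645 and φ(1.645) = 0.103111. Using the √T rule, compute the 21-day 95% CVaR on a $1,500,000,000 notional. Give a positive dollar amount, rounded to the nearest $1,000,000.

σ_{21d} = 1.438% × √21 = 6.590%.
ES multiplier = φ(z)/(1−α) = 0.103111/0.05 = 2.062.
ES = 6.590% × 2.062 = 13.589%; on $1,500,000,000: $203,835,000.

$204,000,000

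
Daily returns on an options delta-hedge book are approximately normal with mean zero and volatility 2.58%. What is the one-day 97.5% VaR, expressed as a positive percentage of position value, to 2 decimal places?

At 97.5% one-sided, z = 1.960.
VaR = z·σ = 1.960 × 2.58% = 5.057%.

5.06%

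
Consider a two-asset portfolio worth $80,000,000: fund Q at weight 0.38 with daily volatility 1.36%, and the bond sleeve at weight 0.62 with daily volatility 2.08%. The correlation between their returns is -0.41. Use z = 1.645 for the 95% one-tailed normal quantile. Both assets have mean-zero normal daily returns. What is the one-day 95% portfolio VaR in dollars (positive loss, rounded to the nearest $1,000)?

$1,548,000

σ_p² = 0.38²·1.36² + 0.62²·2.08² + 2·-0.41·0.38·0.62·1.36·2.08 = 1.3836 (%²).
σ_p = √1.3836 = 1.176%.
VaR = 1.645 × 1.176% = 1.935%; on $80,000,000 that is $1,548,000.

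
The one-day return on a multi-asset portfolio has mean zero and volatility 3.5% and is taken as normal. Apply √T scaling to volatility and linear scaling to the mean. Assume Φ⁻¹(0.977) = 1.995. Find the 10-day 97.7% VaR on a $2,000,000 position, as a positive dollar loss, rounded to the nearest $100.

σ_{10d} = 3.5% × √10 = 11.068%.
VaR = 1.995 × 11.068% = 22.081%.
On $2,000,000: 0.22081 × $2,000,000 = $441,620.

$441,600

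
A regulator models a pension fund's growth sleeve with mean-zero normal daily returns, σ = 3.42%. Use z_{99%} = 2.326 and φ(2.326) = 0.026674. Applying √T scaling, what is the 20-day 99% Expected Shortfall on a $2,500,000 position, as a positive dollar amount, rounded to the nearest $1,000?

σ_{20d} = 3.42% × √20 = 15.295%.
ES multiplier = φ(z)/(1−α) = 0.026674/0.01 = 2.667.
ES = 15.295% × 2.667 = 40.792%; on $2,500,000: $1,019,800.

$1,020,000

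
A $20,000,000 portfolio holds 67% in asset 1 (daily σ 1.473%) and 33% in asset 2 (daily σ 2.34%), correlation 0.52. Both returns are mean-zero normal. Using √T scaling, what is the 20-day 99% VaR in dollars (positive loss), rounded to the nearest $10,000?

$3,200,000

σ_p = √(0.67²·1.473² + 0.33²·2.34² + 2·0.52·0.67·0.33·1.473·2.34) = 1.537%.
σ_{20d} = 1.537% × √20 = 6.874%.
z(99%) = 2.326.
VaR = 2.326 × 6.874% = 15.989%; on $20,000,000 that is $3,197,800.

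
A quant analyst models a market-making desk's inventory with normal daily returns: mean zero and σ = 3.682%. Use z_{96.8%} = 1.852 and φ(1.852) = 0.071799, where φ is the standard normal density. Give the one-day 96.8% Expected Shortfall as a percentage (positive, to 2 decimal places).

8.26%

Tail multiplier: φ(z)/(1−α) = 0.071799 / 0.032 = 2.244.
ES = 3.682% × 2.244 = 8.262%.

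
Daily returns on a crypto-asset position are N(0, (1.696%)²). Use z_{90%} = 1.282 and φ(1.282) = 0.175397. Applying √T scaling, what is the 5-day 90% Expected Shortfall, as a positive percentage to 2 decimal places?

6.65%

σ_{5d} = 1.696% × √5 = 3.792%.
ES multiplier = φ(z)/(1−α) = 0.175397/0.1 = 1.754.
ES = 3.792% × 1.754 = 6.651%.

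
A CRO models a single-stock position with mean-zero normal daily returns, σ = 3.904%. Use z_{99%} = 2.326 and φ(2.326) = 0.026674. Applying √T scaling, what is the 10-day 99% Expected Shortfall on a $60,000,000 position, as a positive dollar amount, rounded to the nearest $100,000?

$19,800,000

σ_{10d} = 3.904% × √10 = 12.346%.
ES multiplier = φ(z)/(1−α) = 0.026674/0.01 = 2.667.
ES = 12.346% × 2.667 = 32.927%; on $60,000,000: $19,756,200.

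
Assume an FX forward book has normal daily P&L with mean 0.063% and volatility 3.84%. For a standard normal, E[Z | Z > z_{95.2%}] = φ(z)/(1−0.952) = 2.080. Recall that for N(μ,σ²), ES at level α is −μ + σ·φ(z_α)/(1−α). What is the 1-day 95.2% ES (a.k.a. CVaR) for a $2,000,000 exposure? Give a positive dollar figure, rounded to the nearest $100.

ES = −(0.063%) + 3.84% × 2.080 = 7.924%.
On $2,000,000: 0.07924 × $2,000,000 = $158,480.

$158,500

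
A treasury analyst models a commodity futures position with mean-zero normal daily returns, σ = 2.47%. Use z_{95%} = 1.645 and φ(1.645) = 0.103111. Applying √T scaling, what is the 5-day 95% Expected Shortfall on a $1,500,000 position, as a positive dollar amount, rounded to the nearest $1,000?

$171,000

σ_{5d} = 2.47% × √5 = 5.523%.
ES multiplier = φ(z)/(1−α) = 0.103111/0.05 = 2.062.
ES = 5.523% × 2.062 = 11.388%; on $1,500,000: $170,820.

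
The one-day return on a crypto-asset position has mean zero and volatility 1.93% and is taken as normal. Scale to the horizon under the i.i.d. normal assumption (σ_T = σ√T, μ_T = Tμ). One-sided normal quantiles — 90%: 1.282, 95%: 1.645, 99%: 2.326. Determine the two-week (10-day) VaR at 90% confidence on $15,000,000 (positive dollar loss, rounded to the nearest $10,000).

$1,170,000

σ_{10d} = 1.93% × √10 = 6.103%.
VaR = 1.282 × 6.103% = 7.824%.
On $15,000,000: 0.07824 × $15,000,000 = $1,173,600.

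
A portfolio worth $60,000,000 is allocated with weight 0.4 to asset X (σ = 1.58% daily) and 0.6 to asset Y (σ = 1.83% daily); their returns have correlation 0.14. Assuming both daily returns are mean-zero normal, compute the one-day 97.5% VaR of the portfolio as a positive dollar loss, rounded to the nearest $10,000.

σ_p² = 0.4²·1.58² + 0.6²·1.83² + 2·0.14·0.4·0.6·1.58·1.83 = 1.7993 (%²).
σ_p = √1.7993 = 1.341%.
At 97.5%, z = 1.960.
VaR = 1.960 × 1.341% = 2.628%; on $60,000,000 that is $1,576,800.

$1,580,000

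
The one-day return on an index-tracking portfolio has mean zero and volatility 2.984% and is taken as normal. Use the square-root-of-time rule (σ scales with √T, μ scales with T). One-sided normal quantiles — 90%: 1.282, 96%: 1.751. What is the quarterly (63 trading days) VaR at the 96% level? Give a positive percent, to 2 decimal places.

σ_{63d} = 2.984% × √63 = 23.685%.
VaR = 1.751 × 23.685% = 41.472%.

41.47%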